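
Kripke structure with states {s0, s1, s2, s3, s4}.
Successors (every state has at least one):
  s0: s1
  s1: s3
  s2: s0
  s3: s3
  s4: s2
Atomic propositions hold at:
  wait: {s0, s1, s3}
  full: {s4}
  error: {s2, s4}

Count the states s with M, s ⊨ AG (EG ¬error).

Sat(¬error) = {s0, s1, s3}
EG ¬error: greatest fixpoint, start Z0 = {s0, s1, s3}, keep only states in Sat with some successor in Z. Already a fixed point.
Sat(EG ¬error) = {s0, s1, s3}
AG (EG ¬error): greatest fixpoint, start Z0 = {s0, s1, s3}, keep only states in Sat with every successor in Z. Already a fixed point.
Sat(AG (EG ¬error)) = {s0, s1, s3}
|Sat(AG (EG ¬error))| = |{s0, s1, s3}| = 3.

3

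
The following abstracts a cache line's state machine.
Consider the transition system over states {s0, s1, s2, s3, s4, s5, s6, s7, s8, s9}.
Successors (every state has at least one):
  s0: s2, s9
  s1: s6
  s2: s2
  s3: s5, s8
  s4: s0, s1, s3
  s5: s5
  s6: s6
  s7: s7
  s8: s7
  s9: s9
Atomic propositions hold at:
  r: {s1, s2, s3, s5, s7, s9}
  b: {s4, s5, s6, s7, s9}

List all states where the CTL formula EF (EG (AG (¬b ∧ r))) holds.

Sat(¬b) = {s0, s1, s2, s3, s8}
Sat(¬b ∧ r) = {s1, s2, s3}
AG (¬b ∧ r): greatest fixpoint, start Z0 = {s1, s2, s3}, keep only states in Sat with every successor in Z. Z1 = {s2}; fixed.
Sat(AG (¬b ∧ r)) = {s2}
EG (AG (¬b ∧ r)): greatest fixpoint, start Z0 = {s2}, keep only states in Sat with some successor in Z. Already a fixed point.
Sat(EG (AG (¬b ∧ r))) = {s2}
EF (EG (AG (¬b ∧ r))): least fixpoint, start Z0 = {s2}, add states with some successor in Z. Z1 = {s0, s2}; Z2 = {s0, s2, s4}; fixed.
Sat(EF (EG (AG (¬b ∧ r)))) = {s0, s2, s4}

{s0, s2, s4}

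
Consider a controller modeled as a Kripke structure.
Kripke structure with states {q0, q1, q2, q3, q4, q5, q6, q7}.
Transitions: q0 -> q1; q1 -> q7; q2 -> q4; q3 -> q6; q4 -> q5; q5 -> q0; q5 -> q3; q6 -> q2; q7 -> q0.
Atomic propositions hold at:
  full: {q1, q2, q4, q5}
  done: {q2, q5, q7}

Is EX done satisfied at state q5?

No

Sat(EX done) = {s : some successor in {q2, q5, q7}} = {q1, q4, q6}
q5 ∉ Sat(EX done) = {q1, q4, q6}, so the formula does not hold at q5.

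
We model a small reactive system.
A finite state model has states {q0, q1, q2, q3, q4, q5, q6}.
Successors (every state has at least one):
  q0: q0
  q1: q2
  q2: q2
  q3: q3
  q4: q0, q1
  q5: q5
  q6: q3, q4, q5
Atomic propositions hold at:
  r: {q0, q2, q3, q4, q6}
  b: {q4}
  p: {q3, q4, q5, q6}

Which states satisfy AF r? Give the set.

{q0, q1, q2, q3, q4, q6}

AF r: least fixpoint, start Z0 = {q0, q2, q3, q4, q6}, add states with every successor in Z. Z1 = {q0, q1, q2, q3, q4, q6}; fixed.
Sat(AF r) = {q0, q1, q2, q3, q4, q6}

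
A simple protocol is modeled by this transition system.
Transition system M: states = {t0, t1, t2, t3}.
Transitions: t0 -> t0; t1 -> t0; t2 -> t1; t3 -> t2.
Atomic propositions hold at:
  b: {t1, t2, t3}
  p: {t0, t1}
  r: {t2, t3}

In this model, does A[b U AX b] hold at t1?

No

Sat(AX b) = {s : every successor in {t1, t2, t3}} = {t2, t3}
A[b U AX b]: least fixpoint, start Z0 = Sat(AX b) = {t2, t3}, add states in Sat(b) with every successor in Z. Already a fixed point.
Sat(A[b U AX b]) = {t2, t3}
t1 ∉ Sat(A[b U AX b]) = {t2, t3}, so the formula does not hold at t1.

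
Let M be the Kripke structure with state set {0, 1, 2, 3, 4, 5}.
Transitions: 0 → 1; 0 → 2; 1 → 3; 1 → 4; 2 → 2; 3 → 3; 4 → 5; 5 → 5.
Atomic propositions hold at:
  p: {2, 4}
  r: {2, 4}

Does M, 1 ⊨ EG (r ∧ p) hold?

Sat(r ∧ p) = {2, 4}
EG (r ∧ p): greatest fixpoint, start Z0 = {2, 4}, keep only states in Sat with some successor in Z. Z1 = {2}; fixed.
Sat(EG (r ∧ p)) = {2}
1 ∉ Sat(EG (r ∧ p)) = {2}, so the formula does not hold at 1.

No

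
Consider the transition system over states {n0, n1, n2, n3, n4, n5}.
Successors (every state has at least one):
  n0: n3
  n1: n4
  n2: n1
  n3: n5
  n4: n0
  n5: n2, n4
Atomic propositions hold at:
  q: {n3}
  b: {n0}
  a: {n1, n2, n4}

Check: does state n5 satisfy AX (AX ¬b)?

No

Sat(¬b) = {n1, n2, n3, n4, n5}
Sat(AX ¬b) = {s : every successor in {n1, n2, n3, n4, n5}} = {n0, n1, n2, n3, n5}
Sat(AX (AX ¬b)) = {s : every successor in {n0, n1, n2, n3, n5}} = {n0, n2, n3, n4}
n5 ∉ Sat(AX (AX ¬b)) = {n0, n2, n3, n4}, so the formula does not hold at n5.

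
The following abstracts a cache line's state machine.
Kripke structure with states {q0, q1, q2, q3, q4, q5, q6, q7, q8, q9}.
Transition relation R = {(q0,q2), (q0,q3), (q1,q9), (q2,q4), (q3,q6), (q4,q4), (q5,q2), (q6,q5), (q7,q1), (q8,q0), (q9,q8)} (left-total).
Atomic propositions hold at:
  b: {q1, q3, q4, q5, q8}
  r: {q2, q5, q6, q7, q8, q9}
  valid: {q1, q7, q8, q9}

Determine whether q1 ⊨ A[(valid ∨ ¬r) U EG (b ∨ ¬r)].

Sat(¬r) = {q0, q1, q3, q4}
Sat(valid ∨ ¬r) = {q0, q1, q3, q4, q7, q8, q9}
Sat(b ∨ ¬r) = {q0, q1, q3, q4, q5, q8}
EG (b ∨ ¬r): greatest fixpoint, start Z0 = {q0, q1, q3, q4, q5, q8}, keep only states in Sat with some successor in Z. Z1 = {q0, q4, q8}; Z2 = {q4, q8}; Z3 = {q4}; fixed.
Sat(EG (b ∨ ¬r)) = {q4}
A[(valid ∨ ¬r) U EG (b ∨ ¬r)]: least fixpoint, start Z0 = Sat(EG (b ∨ ¬r)) = {q4}, add states in Sat(valid ∨ ¬r) with every successor in Z. Already a fixed point.
Sat(A[(valid ∨ ¬r) U EG (b ∨ ¬r)]) = {q4}
q1 ∉ Sat(A[(valid ∨ ¬r) U EG (b ∨ ¬r)]) = {q4}, so the formula does not hold at q1.

No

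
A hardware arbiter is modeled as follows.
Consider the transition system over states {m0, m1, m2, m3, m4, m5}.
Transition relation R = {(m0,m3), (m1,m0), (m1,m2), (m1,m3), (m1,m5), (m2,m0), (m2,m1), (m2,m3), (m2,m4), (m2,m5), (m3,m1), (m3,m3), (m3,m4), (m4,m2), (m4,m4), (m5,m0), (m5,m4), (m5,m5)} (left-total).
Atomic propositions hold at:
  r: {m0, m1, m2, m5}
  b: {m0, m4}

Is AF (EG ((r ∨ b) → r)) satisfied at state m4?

No

Sat(r ∨ b) = {m0, m1, m2, m4, m5}
Sat((r ∨ b) → r) = {m0, m1, m2, m3, m5}
EG ((r ∨ b) → r): greatest fixpoint, start Z0 = {m0, m1, m2, m3, m5}, keep only states in Sat with some successor in Z. Already a fixed point.
Sat(EG ((r ∨ b) → r)) = {m0, m1, m2, m3, m5}
AF (EG ((r ∨ b) → r)): least fixpoint, start Z0 = {m0, m1, m2, m3, m5}, add states with every successor in Z. Already a fixed point.
Sat(AF (EG ((r ∨ b) → r))) = {m0, m1, m2, m3, m5}
m4 ∉ Sat(AF (EG ((r ∨ b) → r))) = {m0, m1, m2, m3, m5}, so the formula does not hold at m4.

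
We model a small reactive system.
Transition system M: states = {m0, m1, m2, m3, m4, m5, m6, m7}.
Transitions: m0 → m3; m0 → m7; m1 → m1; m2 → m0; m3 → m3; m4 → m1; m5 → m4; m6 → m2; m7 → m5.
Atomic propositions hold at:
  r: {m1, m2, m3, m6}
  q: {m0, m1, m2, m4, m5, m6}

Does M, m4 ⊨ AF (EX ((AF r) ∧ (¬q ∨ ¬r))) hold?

AF r: least fixpoint, start Z0 = {m1, m2, m3, m6}, add states with every successor in Z. Z1 = {m1, m2, m3, m4, m6}; Z2 = {m1, m2, m3, m4, m5, m6}; Z3 = {m1, m2, m3, m4, m5, m6, m7}; Z4 = {m0, m1, m2, m3, m4, m5, m6, m7}; fixed.
Sat(AF r) = {m0, m1, m2, m3, m4, m5, m6, m7}
Sat(¬q) = {m3, m7}
Sat(¬r) = {m0, m4, m5, m7}
Sat(¬q ∨ ¬r) = {m0, m3, m4, m5, m7}
Sat((AF r) ∧ (¬q ∨ ¬r)) = {m0, m3, m4, m5, m7}
Sat(EX ((AF r) ∧ (¬q ∨ ¬r))) = {s : some successor in {m0, m3, m4, m5, m7}} = {m0, m2, m3, m5, m7}
AF (EX ((AF r) ∧ (¬q ∨ ¬r))): least fixpoint, start Z0 = {m0, m2, m3, m5, m7}, add states with every successor in Z. Z1 = {m0, m2, m3, m5, m6, m7}; fixed.
Sat(AF (EX ((AF r) ∧ (¬q ∨ ¬r)))) = {m0, m2, m3, m5, m6, m7}
m4 ∉ Sat(AF (EX ((AF r) ∧ (¬q ∨ ¬r)))) = {m0, m2, m3, m5, m6, m7}, so the formula does not hold at m4.

No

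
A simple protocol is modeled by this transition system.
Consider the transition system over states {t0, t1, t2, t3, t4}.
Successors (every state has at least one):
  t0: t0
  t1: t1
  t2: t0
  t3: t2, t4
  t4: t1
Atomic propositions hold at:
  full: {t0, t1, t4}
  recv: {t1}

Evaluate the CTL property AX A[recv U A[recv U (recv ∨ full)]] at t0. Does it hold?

Sat(recv ∨ full) = {t0, t1, t4}
A[recv U (recv ∨ full)]: least fixpoint, start Z0 = Sat((recv ∨ full)) = {t0, t1, t4}, add states in Sat(recv) with every successor in Z. Already a fixed point.
Sat(A[recv U (recv ∨ full)]) = {t0, t1, t4}
A[recv U A[recv U (recv ∨ full)]]: least fixpoint, start Z0 = Sat(A[recv U (recv ∨ full)]) = {t0, t1, t4}, add states in Sat(recv) with every successor in Z. Already a fixed point.
Sat(A[recv U A[recv U (recv ∨ full)]]) = {t0, t1, t4}
Sat(AX A[recv U A[recv U (recv ∨ full)]]) = {s : every successor in {t0, t1, t4}} = {t0, t1, t2, t4}
t0 ∈ Sat(AX A[recv U A[recv U (recv ∨ full)]]) = {t0, t1, t2, t4}, so the formula holds at t0.

Yes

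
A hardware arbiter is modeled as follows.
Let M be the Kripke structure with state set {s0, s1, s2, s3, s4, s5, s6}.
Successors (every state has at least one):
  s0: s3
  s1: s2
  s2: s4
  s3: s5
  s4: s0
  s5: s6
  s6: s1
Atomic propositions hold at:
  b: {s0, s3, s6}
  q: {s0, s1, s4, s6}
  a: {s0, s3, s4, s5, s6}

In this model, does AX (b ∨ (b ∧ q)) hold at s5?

Sat(b ∧ q) = {s0, s6}
Sat(b ∨ (b ∧ q)) = {s0, s3, s6}
Sat(AX (b ∨ (b ∧ q))) = {s : every successor in {s0, s3, s6}} = {s0, s4, s5}
s5 ∈ Sat(AX (b ∨ (b ∧ q))) = {s0, s4, s5}, so the formula holds at s5.

Yes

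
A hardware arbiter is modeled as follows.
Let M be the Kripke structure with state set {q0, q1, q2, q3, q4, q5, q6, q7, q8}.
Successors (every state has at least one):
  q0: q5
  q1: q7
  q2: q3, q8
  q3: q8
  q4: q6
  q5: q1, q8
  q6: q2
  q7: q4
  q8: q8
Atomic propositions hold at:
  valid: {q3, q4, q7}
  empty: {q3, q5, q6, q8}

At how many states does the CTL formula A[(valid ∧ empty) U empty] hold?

Sat(valid ∧ empty) = {q3}
A[(valid ∧ empty) U empty]: least fixpoint, start Z0 = Sat(empty) = {q3, q5, q6, q8}, add states in Sat(valid ∧ empty) with every successor in Z. Already a fixed point.
Sat(A[(valid ∧ empty) U empty]) = {q3, q5, q6, q8}
|Sat(A[(valid ∧ empty) U empty])| = |{q3, q5, q6, q8}| = 4.

4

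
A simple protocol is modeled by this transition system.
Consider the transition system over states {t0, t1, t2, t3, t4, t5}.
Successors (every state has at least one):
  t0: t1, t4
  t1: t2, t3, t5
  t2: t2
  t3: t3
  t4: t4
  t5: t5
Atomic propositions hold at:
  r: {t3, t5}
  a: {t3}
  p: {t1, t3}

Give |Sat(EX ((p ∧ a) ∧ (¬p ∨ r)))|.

2

Sat(p ∧ a) = {t3}
Sat(¬p) = {t0, t2, t4, t5}
Sat(¬p ∨ r) = {t0, t2, t3, t4, t5}
Sat((p ∧ a) ∧ (¬p ∨ r)) = {t3}
Sat(EX ((p ∧ a) ∧ (¬p ∨ r))) = {s : some successor in {t3}} = {t1, t3}
|Sat(EX ((p ∧ a) ∧ (¬p ∨ r)))| = |{t1, t3}| = 2.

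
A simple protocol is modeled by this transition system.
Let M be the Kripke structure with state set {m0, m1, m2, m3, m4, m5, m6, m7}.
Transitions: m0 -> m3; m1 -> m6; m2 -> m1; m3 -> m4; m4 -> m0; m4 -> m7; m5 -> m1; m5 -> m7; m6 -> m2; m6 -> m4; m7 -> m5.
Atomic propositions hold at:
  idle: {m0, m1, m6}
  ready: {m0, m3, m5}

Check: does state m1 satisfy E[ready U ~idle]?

Sat(~idle) = {m2, m3, m4, m5, m7}
E[ready U ~idle]: least fixpoint, start Z0 = Sat(~idle) = {m2, m3, m4, m5, m7}, add states in Sat(ready) with some successor in Z. Z1 = {m0, m2, m3, m4, m5, m7}; fixed.
Sat(E[ready U ~idle]) = {m0, m2, m3, m4, m5, m7}
m1 ∉ Sat(E[ready U ~idle]) = {m0, m2, m3, m4, m5, m7}, so the formula does not hold at m1.

No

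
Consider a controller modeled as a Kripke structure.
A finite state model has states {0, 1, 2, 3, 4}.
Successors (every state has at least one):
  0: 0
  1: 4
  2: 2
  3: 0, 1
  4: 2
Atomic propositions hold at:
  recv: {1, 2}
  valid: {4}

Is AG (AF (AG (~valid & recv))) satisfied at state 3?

No

Sat(~valid) = {0, 1, 2, 3}
Sat(~valid & recv) = {1, 2}
AG (~valid & recv): greatest fixpoint, start Z0 = {1, 2}, keep only states in Sat with every successor in Z. Z1 = {2}; fixed.
Sat(AG (~valid & recv)) = {2}
AF (AG (~valid & recv)): least fixpoint, start Z0 = {2}, add states with every successor in Z. Z1 = {2, 4}; Z2 = {1, 2, 4}; fixed.
Sat(AF (AG (~valid & recv))) = {1, 2, 4}
AG (AF (AG (~valid & recv))): greatest fixpoint, start Z0 = {1, 2, 4}, keep only states in Sat with every successor in Z. Already a fixed point.
Sat(AG (AF (AG (~valid & recv)))) = {1, 2, 4}
3 ∉ Sat(AG (AF (AG (~valid & recv)))) = {1, 2, 4}, so the formula does not hold at 3.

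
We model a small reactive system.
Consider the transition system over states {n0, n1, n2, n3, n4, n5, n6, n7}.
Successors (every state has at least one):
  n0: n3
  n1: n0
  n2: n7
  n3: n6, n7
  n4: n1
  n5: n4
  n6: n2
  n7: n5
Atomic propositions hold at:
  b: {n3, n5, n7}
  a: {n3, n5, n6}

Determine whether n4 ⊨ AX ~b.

Yes

Sat(~b) = {n0, n1, n2, n4, n6}
Sat(AX ~b) = {s : every successor in {n0, n1, n2, n4, n6}} = {n1, n4, n5, n6}
n4 ∈ Sat(AX ~b) = {n1, n4, n5, n6}, so the formula holds at n4.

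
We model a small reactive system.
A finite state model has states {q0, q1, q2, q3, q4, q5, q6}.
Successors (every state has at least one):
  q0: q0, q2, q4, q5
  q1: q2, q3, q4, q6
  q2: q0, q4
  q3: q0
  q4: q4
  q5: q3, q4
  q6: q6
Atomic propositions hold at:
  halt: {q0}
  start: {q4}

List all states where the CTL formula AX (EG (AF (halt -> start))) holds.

{q4, q6}

Sat(halt -> start) = {q1, q2, q3, q4, q5, q6}
AF (halt -> start): least fixpoint, start Z0 = {q1, q2, q3, q4, q5, q6}, add states with every successor in Z. Already a fixed point.
Sat(AF (halt -> start)) = {q1, q2, q3, q4, q5, q6}
EG (AF (halt -> start)): greatest fixpoint, start Z0 = {q1, q2, q3, q4, q5, q6}, keep only states in Sat with some successor in Z. Z1 = {q1, q2, q4, q5, q6}; fixed.
Sat(EG (AF (halt -> start))) = {q1, q2, q4, q5, q6}
Sat(AX (EG (AF (halt -> start)))) = {s : every successor in {q1, q2, q4, q5, q6}} = {q4, q6}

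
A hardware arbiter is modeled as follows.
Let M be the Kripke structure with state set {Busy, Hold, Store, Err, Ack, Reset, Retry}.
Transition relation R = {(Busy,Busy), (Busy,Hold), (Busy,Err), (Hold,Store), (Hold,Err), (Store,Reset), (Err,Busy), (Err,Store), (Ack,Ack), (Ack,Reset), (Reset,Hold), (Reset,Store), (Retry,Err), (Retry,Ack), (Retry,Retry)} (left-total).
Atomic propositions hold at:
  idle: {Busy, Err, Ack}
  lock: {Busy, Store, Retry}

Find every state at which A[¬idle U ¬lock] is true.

{Hold, Store, Err, Ack, Reset}

Sat(¬idle) = {Hold, Store, Reset, Retry}
Sat(¬lock) = {Hold, Err, Ack, Reset}
A[¬idle U ¬lock]: least fixpoint, start Z0 = Sat(¬lock) = {Hold, Err, Ack, Reset}, add states in Sat(¬idle) with every successor in Z. Z1 = {Hold, Store, Err, Ack, Reset}; fixed.
Sat(A[¬idle U ¬lock]) = {Hold, Store, Err, Ack, Reset}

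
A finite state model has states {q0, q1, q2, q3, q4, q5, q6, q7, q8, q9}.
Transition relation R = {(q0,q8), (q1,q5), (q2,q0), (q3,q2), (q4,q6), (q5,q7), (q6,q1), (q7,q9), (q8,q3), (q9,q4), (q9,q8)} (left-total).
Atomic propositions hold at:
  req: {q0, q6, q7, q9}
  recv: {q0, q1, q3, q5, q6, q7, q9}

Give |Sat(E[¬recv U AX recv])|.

Sat(¬recv) = {q2, q4, q8}
Sat(AX recv) = {s : every successor in {q0, q1, q3, q5, q6, q7, q9}} = {q1, q2, q4, q5, q6, q7, q8}
E[¬recv U AX recv]: least fixpoint, start Z0 = Sat(AX recv) = {q1, q2, q4, q5, q6, q7, q8}, add states in Sat(¬recv) with some successor in Z. Already a fixed point.
Sat(E[¬recv U AX recv]) = {q1, q2, q4, q5, q6, q7, q8}
|Sat(E[¬recv U AX recv])| = |{q1, q2, q4, q5, q6, q7, q8}| = 7.

7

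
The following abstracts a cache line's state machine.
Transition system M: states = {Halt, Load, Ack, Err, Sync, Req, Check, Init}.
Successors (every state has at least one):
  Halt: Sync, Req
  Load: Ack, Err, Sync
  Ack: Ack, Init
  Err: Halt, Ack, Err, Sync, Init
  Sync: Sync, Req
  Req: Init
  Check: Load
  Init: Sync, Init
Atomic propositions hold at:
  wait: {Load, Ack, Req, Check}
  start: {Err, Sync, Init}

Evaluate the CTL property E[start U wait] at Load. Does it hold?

Yes

E[start U wait]: least fixpoint, start Z0 = Sat(wait) = {Load, Ack, Req, Check}, add states in Sat(start) with some successor in Z. Z1 = {Load, Ack, Err, Sync, Req, Check}; Z2 = {Load, Ack, Err, Sync, Req, Check, Init}; fixed.
Sat(E[start U wait]) = {Load, Ack, Err, Sync, Req, Check, Init}
Load ∈ Sat(E[start U wait]) = {Load, Ack, Err, Sync, Req, Check, Init}, so the formula holds at Load.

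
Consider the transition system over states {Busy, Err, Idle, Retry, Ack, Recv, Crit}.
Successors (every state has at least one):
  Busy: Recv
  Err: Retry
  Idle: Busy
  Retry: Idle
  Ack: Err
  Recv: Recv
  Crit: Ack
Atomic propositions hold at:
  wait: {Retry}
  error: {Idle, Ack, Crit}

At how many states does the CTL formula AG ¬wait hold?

Sat(¬wait) = {Busy, Err, Idle, Ack, Recv, Crit}
AG ¬wait: greatest fixpoint, start Z0 = {Busy, Err, Idle, Ack, Recv, Crit}, keep only states in Sat with every successor in Z. Z1 = {Busy, Idle, Ack, Recv, Crit}; Z2 = {Busy, Idle, Recv, Crit}; Z3 = {Busy, Idle, Recv}; fixed.
Sat(AG ¬wait) = {Busy, Idle, Recv}
|Sat(AG ¬wait)| = |{Busy, Idle, Recv}| = 3.

3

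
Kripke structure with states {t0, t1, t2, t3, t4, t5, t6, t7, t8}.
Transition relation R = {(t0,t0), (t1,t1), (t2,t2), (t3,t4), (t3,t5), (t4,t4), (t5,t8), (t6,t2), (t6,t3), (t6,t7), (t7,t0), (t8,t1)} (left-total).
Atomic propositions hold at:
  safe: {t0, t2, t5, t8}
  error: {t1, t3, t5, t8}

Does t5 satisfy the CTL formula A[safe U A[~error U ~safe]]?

Yes

Sat(~error) = {t0, t2, t4, t6, t7}
Sat(~safe) = {t1, t3, t4, t6, t7}
A[~error U ~safe]: least fixpoint, start Z0 = Sat(~safe) = {t1, t3, t4, t6, t7}, add states in Sat(~error) with every successor in Z. Already a fixed point.
Sat(A[~error U ~safe]) = {t1, t3, t4, t6, t7}
A[safe U A[~error U ~safe]]: least fixpoint, start Z0 = Sat(A[~error U ~safe]) = {t1, t3, t4, t6, t7}, add states in Sat(safe) with every successor in Z. Z1 = {t1, t3, t4, t6, t7, t8}; Z2 = {t1, t3, t4, t5, t6, t7, t8}; fixed.
Sat(A[safe U A[~error U ~safe]]) = {t1, t3, t4, t5, t6, t7, t8}
t5 ∈ Sat(A[safe U A[~error U ~safe]]) = {t1, t3, t4, t5, t6, t7, t8}, so the formula holds at t5.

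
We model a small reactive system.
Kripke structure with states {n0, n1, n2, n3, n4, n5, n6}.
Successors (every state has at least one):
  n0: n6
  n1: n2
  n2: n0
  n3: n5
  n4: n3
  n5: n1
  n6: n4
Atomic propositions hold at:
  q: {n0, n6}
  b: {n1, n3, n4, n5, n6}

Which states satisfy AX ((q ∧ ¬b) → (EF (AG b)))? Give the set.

{n0, n1, n3, n4, n5, n6}

Sat(¬b) = {n0, n2}
Sat(q ∧ ¬b) = {n0}
AG b: greatest fixpoint, start Z0 = {n1, n3, n4, n5, n6}, keep only states in Sat with every successor in Z. Z1 = {n3, n4, n5, n6}; Z2 = {n3, n4, n6}; Z3 = {n4, n6}; Z4 = {n6}; Z5 = ∅; fixed.
Sat(AG b) = ∅
EF (AG b): least fixpoint, start Z0 = ∅, add states with some successor in Z. Already a fixed point.
Sat(EF (AG b)) = ∅
Sat((q ∧ ¬b) → (EF (AG b))) = {n1, n2, n3, n4, n5, n6}
Sat(AX ((q ∧ ¬b) → (EF (AG b)))) = {s : every successor in {n1, n2, n3, n4, n5, n6}} = {n0, n1, n3, n4, n5, n6}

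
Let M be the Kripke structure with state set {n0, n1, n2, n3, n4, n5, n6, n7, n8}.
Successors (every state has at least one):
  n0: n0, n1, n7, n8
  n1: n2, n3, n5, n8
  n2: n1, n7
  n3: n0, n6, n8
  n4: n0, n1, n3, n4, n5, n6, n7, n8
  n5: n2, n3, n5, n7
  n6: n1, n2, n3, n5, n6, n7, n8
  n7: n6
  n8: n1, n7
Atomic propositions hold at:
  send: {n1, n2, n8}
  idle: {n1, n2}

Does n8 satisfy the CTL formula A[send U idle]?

A[send U idle]: least fixpoint, start Z0 = Sat(idle) = {n1, n2}, add states in Sat(send) with every successor in Z. Already a fixed point.
Sat(A[send U idle]) = {n1, n2}
n8 ∉ Sat(A[send U idle]) = {n1, n2}, so the formula does not hold at n8.

No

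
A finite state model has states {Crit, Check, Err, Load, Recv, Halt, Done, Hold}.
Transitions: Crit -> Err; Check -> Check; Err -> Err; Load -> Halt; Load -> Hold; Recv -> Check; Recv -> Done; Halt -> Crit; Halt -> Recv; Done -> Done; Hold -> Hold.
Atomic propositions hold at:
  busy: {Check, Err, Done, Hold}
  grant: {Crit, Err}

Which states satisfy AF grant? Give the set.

{Crit, Err}

AF grant: least fixpoint, start Z0 = {Crit, Err}, add states with every successor in Z. Already a fixed point.
Sat(AF grant) = {Crit, Err}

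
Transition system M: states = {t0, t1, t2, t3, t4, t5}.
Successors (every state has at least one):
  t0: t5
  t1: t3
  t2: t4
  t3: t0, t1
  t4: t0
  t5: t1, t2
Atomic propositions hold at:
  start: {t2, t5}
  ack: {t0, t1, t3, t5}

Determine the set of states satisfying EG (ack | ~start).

{t0, t1, t3, t4, t5}

Sat(~start) = {t0, t1, t3, t4}
Sat(ack | ~start) = {t0, t1, t3, t4, t5}
EG (ack | ~start): greatest fixpoint, start Z0 = {t0, t1, t3, t4, t5}, keep only states in Sat with some successor in Z. Already a fixed point.
Sat(EG (ack | ~start)) = {t0, t1, t3, t4, t5}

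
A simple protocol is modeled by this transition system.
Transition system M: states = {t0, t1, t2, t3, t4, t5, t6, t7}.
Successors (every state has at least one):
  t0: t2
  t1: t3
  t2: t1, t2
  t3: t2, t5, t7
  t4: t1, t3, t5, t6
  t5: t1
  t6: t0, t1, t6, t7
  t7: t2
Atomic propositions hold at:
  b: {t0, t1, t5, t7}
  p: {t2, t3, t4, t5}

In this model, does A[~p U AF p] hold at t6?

Sat(~p) = {t0, t1, t6, t7}
AF p: least fixpoint, start Z0 = {t2, t3, t4, t5}, add states with every successor in Z. Z1 = {t0, t1, t2, t3, t4, t5, t7}; fixed.
Sat(AF p) = {t0, t1, t2, t3, t4, t5, t7}
A[~p U AF p]: least fixpoint, start Z0 = Sat(AF p) = {t0, t1, t2, t3, t4, t5, t7}, add states in Sat(~p) with every successor in Z. Already a fixed point.
Sat(A[~p U AF p]) = {t0, t1, t2, t3, t4, t5, t7}
t6 ∉ Sat(A[~p U AF p]) = {t0, t1, t2, t3, t4, t5, t7}, so the formula does not hold at t6.

No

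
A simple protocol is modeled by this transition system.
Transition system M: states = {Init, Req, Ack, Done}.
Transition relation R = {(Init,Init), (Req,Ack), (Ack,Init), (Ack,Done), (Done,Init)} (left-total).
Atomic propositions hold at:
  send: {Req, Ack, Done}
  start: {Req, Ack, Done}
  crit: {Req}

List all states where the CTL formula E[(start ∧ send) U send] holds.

{Req, Ack, Done}

Sat(start ∧ send) = {Req, Ack, Done}
E[(start ∧ send) U send]: least fixpoint, start Z0 = Sat(send) = {Req, Ack, Done}, add states in Sat(start ∧ send) with some successor in Z. Already a fixed point.
Sat(E[(start ∧ send) U send]) = {Req, Ack, Done}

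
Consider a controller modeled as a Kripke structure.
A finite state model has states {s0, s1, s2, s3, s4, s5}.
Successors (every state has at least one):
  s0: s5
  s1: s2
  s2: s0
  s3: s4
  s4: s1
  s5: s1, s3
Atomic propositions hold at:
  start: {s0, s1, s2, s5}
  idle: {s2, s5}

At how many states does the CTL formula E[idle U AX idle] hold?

4

Sat(AX idle) = {s : every successor in {s2, s5}} = {s0, s1}
E[idle U AX idle]: least fixpoint, start Z0 = Sat(AX idle) = {s0, s1}, add states in Sat(idle) with some successor in Z. Z1 = {s0, s1, s2, s5}; fixed.
Sat(E[idle U AX idle]) = {s0, s1, s2, s5}
|Sat(E[idle U AX idle])| = |{s0, s1, s2, s5}| = 4.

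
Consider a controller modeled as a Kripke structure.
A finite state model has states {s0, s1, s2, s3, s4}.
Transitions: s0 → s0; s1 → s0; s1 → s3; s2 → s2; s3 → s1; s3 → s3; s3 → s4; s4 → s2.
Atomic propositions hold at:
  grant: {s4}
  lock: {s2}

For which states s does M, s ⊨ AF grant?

{s4}

AF grant: least fixpoint, start Z0 = {s4}, add states with every successor in Z. Already a fixed point.
Sat(AF grant) = {s4}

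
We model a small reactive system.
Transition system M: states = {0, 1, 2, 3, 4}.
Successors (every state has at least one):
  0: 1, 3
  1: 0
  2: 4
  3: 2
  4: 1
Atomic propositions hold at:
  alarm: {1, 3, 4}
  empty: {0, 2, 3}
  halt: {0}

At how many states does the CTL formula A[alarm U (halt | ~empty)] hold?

Sat(~empty) = {1, 4}
Sat(halt | ~empty) = {0, 1, 4}
A[alarm U (halt | ~empty)]: least fixpoint, start Z0 = Sat((halt | ~empty)) = {0, 1, 4}, add states in Sat(alarm) with every successor in Z. Already a fixed point.
Sat(A[alarm U (halt | ~empty)]) = {0, 1, 4}
|Sat(A[alarm U (halt | ~empty)])| = |{0, 1, 4}| = 3.

3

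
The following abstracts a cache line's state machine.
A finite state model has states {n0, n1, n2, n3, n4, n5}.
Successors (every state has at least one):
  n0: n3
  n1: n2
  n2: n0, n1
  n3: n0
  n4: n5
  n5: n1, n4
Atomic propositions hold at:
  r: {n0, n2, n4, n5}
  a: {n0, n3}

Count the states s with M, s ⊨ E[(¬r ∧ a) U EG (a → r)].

Sat(¬r) = {n1, n3}
Sat(¬r ∧ a) = {n3}
Sat(a → r) = {n0, n1, n2, n4, n5}
EG (a → r): greatest fixpoint, start Z0 = {n0, n1, n2, n4, n5}, keep only states in Sat with some successor in Z. Z1 = {n1, n2, n4, n5}; fixed.
Sat(EG (a → r)) = {n1, n2, n4, n5}
E[(¬r ∧ a) U EG (a → r)]: least fixpoint, start Z0 = Sat(EG (a → r)) = {n1, n2, n4, n5}, add states in Sat(¬r ∧ a) with some successor in Z. Already a fixed point.
Sat(E[(¬r ∧ a) U EG (a → r)]) = {n1, n2, n4, n5}
|Sat(E[(¬r ∧ a) U EG (a → r)])| = |{n1, n2, n4, n5}| = 4.

4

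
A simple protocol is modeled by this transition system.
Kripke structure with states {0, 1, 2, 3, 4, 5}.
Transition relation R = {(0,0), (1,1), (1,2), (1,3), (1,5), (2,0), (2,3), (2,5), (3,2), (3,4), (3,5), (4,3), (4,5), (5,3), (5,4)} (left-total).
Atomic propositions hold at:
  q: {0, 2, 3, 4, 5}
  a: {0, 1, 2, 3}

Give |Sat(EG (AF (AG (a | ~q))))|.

1

Sat(~q) = {1}
Sat(a | ~q) = {0, 1, 2, 3}
AG (a | ~q): greatest fixpoint, start Z0 = {0, 1, 2, 3}, keep only states in Sat with every successor in Z. Z1 = {0}; fixed.
Sat(AG (a | ~q)) = {0}
AF (AG (a | ~q)): least fixpoint, start Z0 = {0}, add states with every successor in Z. Already a fixed point.
Sat(AF (AG (a | ~q))) = {0}
EG (AF (AG (a | ~q))): greatest fixpoint, start Z0 = {0}, keep only states in Sat with some successor in Z. Already a fixed point.
Sat(EG (AF (AG (a | ~q)))) = {0}
|Sat(EG (AF (AG (a | ~q))))| = |{0}| = 1.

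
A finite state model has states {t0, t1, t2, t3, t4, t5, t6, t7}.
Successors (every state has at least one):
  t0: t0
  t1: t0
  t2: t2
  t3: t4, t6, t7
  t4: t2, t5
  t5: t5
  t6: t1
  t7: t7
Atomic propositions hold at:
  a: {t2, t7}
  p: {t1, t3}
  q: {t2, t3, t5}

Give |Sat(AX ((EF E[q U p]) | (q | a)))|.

E[q U p]: least fixpoint, start Z0 = Sat(p) = {t1, t3}, add states in Sat(q) with some successor in Z. Already a fixed point.
Sat(E[q U p]) = {t1, t3}
EF E[q U p]: least fixpoint, start Z0 = {t1, t3}, add states with some successor in Z. Z1 = {t1, t3, t6}; fixed.
Sat(EF E[q U p]) = {t1, t3, t6}
Sat(q | a) = {t2, t3, t5, t7}
Sat((EF E[q U p]) | (q | a)) = {t1, t2, t3, t5, t6, t7}
Sat(AX ((EF E[q U p]) | (q | a))) = {s : every successor in {t1, t2, t3, t5, t6, t7}} = {t2, t4, t5, t6, t7}
|Sat(AX ((EF E[q U p]) | (q | a)))| = |{t2, t4, t5, t6, t7}| = 5.

5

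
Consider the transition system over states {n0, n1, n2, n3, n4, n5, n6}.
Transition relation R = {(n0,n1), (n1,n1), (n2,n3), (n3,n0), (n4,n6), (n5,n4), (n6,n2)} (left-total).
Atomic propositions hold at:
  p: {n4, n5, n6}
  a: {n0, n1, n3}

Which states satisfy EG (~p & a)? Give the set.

{n0, n1, n3}

Sat(~p) = {n0, n1, n2, n3}
Sat(~p & a) = {n0, n1, n3}
EG (~p & a): greatest fixpoint, start Z0 = {n0, n1, n3}, keep only states in Sat with some successor in Z. Already a fixed point.
Sat(EG (~p & a)) = {n0, n1, n3}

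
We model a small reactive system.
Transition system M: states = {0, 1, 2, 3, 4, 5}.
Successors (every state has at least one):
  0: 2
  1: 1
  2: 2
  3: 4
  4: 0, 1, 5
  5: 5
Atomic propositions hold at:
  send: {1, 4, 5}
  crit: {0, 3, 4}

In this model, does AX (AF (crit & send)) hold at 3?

Sat(crit & send) = {4}
AF (crit & send): least fixpoint, start Z0 = {4}, add states with every successor in Z. Z1 = {3, 4}; fixed.
Sat(AF (crit & send)) = {3, 4}
Sat(AX (AF (crit & send))) = {s : every successor in {3, 4}} = {3}
3 ∈ Sat(AX (AF (crit & send))) = {3}, so the formula holds at 3.

Yes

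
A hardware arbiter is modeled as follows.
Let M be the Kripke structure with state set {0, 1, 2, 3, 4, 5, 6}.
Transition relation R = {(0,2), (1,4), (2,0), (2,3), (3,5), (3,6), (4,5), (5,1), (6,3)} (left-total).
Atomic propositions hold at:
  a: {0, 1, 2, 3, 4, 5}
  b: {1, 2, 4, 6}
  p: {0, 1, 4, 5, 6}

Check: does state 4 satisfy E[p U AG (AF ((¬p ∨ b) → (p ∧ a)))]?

Sat(¬p) = {2, 3}
Sat(¬p ∨ b) = {1, 2, 3, 4, 6}
Sat(p ∧ a) = {0, 1, 4, 5}
Sat((¬p ∨ b) → (p ∧ a)) = {0, 1, 4, 5}
AF ((¬p ∨ b) → (p ∧ a)): least fixpoint, start Z0 = {0, 1, 4, 5}, add states with every successor in Z. Already a fixed point.
Sat(AF ((¬p ∨ b) → (p ∧ a))) = {0, 1, 4, 5}
AG (AF ((¬p ∨ b) → (p ∧ a))): greatest fixpoint, start Z0 = {0, 1, 4, 5}, keep only states in Sat with every successor in Z. Z1 = {1, 4, 5}; fixed.
Sat(AG (AF ((¬p ∨ b) → (p ∧ a)))) = {1, 4, 5}
E[p U AG (AF ((¬p ∨ b) → (p ∧ a)))]: least fixpoint, start Z0 = Sat(AG (AF ((¬p ∨ b) → (p ∧ a)))) = {1, 4, 5}, add states in Sat(p) with some successor in Z. Already a fixed point.
Sat(E[p U AG (AF ((¬p ∨ b) → (p ∧ a)))]) = {1, 4, 5}
4 ∈ Sat(E[p U AG (AF ((¬p ∨ b) → (p ∧ a)))]) = {1, 4, 5}, so the formula holds at 4.

Yes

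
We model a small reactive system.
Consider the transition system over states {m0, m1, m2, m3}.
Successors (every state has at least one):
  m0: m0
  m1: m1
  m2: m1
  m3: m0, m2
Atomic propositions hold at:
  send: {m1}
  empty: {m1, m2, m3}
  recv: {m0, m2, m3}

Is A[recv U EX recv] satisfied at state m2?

No

Sat(EX recv) = {s : some successor in {m0, m2, m3}} = {m0, m3}
A[recv U EX recv]: least fixpoint, start Z0 = Sat(EX recv) = {m0, m3}, add states in Sat(recv) with every successor in Z. Already a fixed point.
Sat(A[recv U EX recv]) = {m0, m3}
m2 ∉ Sat(A[recv U EX recv]) = {m0, m3}, so the formula does not hold at m2.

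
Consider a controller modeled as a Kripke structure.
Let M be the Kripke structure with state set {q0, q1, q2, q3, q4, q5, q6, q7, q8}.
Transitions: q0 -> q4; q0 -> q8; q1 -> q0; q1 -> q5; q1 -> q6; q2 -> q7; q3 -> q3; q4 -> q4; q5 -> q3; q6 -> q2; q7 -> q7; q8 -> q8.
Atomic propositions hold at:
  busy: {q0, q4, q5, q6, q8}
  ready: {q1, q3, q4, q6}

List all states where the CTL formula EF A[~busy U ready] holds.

Sat(~busy) = {q1, q2, q3, q7}
A[~busy U ready]: least fixpoint, start Z0 = Sat(ready) = {q1, q3, q4, q6}, add states in Sat(~busy) with every successor in Z. Already a fixed point.
Sat(A[~busy U ready]) = {q1, q3, q4, q6}
EF A[~busy U ready]: least fixpoint, start Z0 = {q1, q3, q4, q6}, add states with some successor in Z. Z1 = {q0, q1, q3, q4, q5, q6}; fixed.
Sat(EF A[~busy U ready]) = {q0, q1, q3, q4, q5, q6}

{q0, q1, q3, q4, q5, q6}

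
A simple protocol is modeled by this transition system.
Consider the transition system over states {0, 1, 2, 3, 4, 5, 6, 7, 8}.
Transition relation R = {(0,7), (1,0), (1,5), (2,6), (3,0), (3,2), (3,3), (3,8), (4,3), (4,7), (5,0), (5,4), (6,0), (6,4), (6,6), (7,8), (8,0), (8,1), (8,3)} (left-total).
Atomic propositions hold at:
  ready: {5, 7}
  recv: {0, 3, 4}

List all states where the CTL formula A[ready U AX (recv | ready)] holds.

Sat(recv | ready) = {0, 3, 4, 5, 7}
Sat(AX (recv | ready)) = {s : every successor in {0, 3, 4, 5, 7}} = {0, 1, 4, 5}
A[ready U AX (recv | ready)]: least fixpoint, start Z0 = Sat(AX (recv | ready)) = {0, 1, 4, 5}, add states in Sat(ready) with every successor in Z. Already a fixed point.
Sat(A[ready U AX (recv | ready)]) = {0, 1, 4, 5}

{0, 1, 4, 5}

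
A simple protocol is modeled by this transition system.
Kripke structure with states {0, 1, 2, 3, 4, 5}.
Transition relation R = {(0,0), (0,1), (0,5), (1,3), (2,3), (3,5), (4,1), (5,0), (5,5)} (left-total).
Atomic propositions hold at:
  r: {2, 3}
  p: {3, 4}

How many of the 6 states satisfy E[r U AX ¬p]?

5

Sat(¬p) = {0, 1, 2, 5}
Sat(AX ¬p) = {s : every successor in {0, 1, 2, 5}} = {0, 3, 4, 5}
E[r U AX ¬p]: least fixpoint, start Z0 = Sat(AX ¬p) = {0, 3, 4, 5}, add states in Sat(r) with some successor in Z. Z1 = {0, 2, 3, 4, 5}; fixed.
Sat(E[r U AX ¬p]) = {0, 2, 3, 4, 5}
|Sat(E[r U AX ¬p])| = |{0, 2, 3, 4, 5}| = 5.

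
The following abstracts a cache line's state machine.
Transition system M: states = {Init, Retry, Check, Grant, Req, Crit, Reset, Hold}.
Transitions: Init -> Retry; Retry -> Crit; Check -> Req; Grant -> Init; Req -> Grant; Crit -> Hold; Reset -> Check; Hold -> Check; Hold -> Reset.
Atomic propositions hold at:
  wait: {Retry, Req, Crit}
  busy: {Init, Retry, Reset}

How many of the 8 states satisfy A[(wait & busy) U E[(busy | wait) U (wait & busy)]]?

Sat(wait & busy) = {Retry}
Sat(busy | wait) = {Init, Retry, Req, Crit, Reset}
E[(busy | wait) U (wait & busy)]: least fixpoint, start Z0 = Sat((wait & busy)) = {Retry}, add states in Sat(busy | wait) with some successor in Z. Z1 = {Init, Retry}; fixed.
Sat(E[(busy | wait) U (wait & busy)]) = {Init, Retry}
A[(wait & busy) U E[(busy | wait) U (wait & busy)]]: least fixpoint, start Z0 = Sat(E[(busy | wait) U (wait & busy)]) = {Init, Retry}, add states in Sat(wait & busy) with every successor in Z. Already a fixed point.
Sat(A[(wait & busy) U E[(busy | wait) U (wait & busy)]]) = {Init, Retry}
|Sat(A[(wait & busy) U E[(busy | wait) U (wait & busy)]])| = |{Init, Retry}| = 2.

2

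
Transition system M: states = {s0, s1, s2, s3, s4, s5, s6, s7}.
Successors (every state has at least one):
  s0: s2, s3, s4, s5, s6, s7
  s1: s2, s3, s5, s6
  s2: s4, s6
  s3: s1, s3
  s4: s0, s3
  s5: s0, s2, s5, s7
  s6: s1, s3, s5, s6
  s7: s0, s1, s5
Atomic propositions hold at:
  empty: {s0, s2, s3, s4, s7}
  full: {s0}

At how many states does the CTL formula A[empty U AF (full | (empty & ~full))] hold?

5

Sat(~full) = {s1, s2, s3, s4, s5, s6, s7}
Sat(empty & ~full) = {s2, s3, s4, s7}
Sat(full | (empty & ~full)) = {s0, s2, s3, s4, s7}
AF (full | (empty & ~full)): least fixpoint, start Z0 = {s0, s2, s3, s4, s7}, add states with every successor in Z. Already a fixed point.
Sat(AF (full | (empty & ~full))) = {s0, s2, s3, s4, s7}
A[empty U AF (full | (empty & ~full))]: least fixpoint, start Z0 = Sat(AF (full | (empty & ~full))) = {s0, s2, s3, s4, s7}, add states in Sat(empty) with every successor in Z. Already a fixed point.
Sat(A[empty U AF (full | (empty & ~full))]) = {s0, s2, s3, s4, s7}
|Sat(A[empty U AF (full | (empty & ~full))])| = |{s0, s2, s3, s4, s7}| = 5.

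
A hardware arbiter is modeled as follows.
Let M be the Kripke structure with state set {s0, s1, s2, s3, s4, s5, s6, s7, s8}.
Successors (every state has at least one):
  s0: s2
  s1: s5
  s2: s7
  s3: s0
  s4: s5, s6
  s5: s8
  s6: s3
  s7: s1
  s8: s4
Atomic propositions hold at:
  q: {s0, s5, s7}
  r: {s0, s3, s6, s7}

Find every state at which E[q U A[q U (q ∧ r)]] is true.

Sat(q ∧ r) = {s0, s7}
A[q U (q ∧ r)]: least fixpoint, start Z0 = Sat((q ∧ r)) = {s0, s7}, add states in Sat(q) with every successor in Z. Already a fixed point.
Sat(A[q U (q ∧ r)]) = {s0, s7}
E[q U A[q U (q ∧ r)]]: least fixpoint, start Z0 = Sat(A[q U (q ∧ r)]) = {s0, s7}, add states in Sat(q) with some successor in Z. Already a fixed point.
Sat(E[q U A[q U (q ∧ r)]]) = {s0, s7}

{s0, s7}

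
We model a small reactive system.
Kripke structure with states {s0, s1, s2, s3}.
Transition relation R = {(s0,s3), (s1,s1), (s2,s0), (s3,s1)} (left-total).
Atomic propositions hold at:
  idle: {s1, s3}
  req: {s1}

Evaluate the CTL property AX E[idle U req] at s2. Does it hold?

E[idle U req]: least fixpoint, start Z0 = Sat(req) = {s1}, add states in Sat(idle) with some successor in Z. Z1 = {s1, s3}; fixed.
Sat(E[idle U req]) = {s1, s3}
Sat(AX E[idle U req]) = {s : every successor in {s1, s3}} = {s0, s1, s3}
s2 ∉ Sat(AX E[idle U req]) = {s0, s1, s3}, so the formula does not hold at s2.

No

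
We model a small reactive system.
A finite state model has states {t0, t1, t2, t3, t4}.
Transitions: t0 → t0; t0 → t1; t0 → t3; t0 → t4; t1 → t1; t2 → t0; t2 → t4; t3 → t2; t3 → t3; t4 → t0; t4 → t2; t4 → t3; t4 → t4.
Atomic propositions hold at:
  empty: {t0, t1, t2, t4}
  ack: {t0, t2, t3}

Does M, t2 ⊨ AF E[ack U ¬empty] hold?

Yes

Sat(¬empty) = {t3}
E[ack U ¬empty]: least fixpoint, start Z0 = Sat(¬empty) = {t3}, add states in Sat(ack) with some successor in Z. Z1 = {t0, t3}; Z2 = {t0, t2, t3}; fixed.
Sat(E[ack U ¬empty]) = {t0, t2, t3}
AF E[ack U ¬empty]: least fixpoint, start Z0 = {t0, t2, t3}, add states with every successor in Z. Already a fixed point.
Sat(AF E[ack U ¬empty]) = {t0, t2, t3}
t2 ∈ Sat(AF E[ack U ¬empty]) = {t0, t2, t3}, so the formula holds at t2.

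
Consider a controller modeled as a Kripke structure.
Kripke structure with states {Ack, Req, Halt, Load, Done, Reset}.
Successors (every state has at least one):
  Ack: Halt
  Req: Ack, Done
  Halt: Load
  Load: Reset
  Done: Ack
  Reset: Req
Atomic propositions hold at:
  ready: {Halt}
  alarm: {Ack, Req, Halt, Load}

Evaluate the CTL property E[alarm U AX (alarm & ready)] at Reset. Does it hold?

Sat(alarm & ready) = {Halt}
Sat(AX (alarm & ready)) = {s : every successor in {Halt}} = {Ack}
E[alarm U AX (alarm & ready)]: least fixpoint, start Z0 = Sat(AX (alarm & ready)) = {Ack}, add states in Sat(alarm) with some successor in Z. Z1 = {Ack, Req}; fixed.
Sat(E[alarm U AX (alarm & ready)]) = {Ack, Req}
Reset ∉ Sat(E[alarm U AX (alarm & ready)]) = {Ack, Req}, so the formula does not hold at Reset.

No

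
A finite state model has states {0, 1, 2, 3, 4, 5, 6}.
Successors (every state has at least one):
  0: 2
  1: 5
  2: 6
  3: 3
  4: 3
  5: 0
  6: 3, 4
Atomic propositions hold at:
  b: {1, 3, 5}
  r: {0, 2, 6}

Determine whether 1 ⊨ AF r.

Yes

AF r: least fixpoint, start Z0 = {0, 2, 6}, add states with every successor in Z. Z1 = {0, 2, 5, 6}; Z2 = {0, 1, 2, 5, 6}; fixed.
Sat(AF r) = {0, 1, 2, 5, 6}
1 ∈ Sat(AF r) = {0, 1, 2, 5, 6}, so the formula holds at 1.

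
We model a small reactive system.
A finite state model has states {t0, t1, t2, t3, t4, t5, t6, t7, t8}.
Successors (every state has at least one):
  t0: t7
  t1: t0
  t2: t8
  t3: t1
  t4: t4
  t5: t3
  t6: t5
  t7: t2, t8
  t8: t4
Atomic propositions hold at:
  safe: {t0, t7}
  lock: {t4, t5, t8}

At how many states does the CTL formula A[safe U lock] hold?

3

A[safe U lock]: least fixpoint, start Z0 = Sat(lock) = {t4, t5, t8}, add states in Sat(safe) with every successor in Z. Already a fixed point.
Sat(A[safe U lock]) = {t4, t5, t8}
|Sat(A[safe U lock])| = |{t4, t5, t8}| = 3.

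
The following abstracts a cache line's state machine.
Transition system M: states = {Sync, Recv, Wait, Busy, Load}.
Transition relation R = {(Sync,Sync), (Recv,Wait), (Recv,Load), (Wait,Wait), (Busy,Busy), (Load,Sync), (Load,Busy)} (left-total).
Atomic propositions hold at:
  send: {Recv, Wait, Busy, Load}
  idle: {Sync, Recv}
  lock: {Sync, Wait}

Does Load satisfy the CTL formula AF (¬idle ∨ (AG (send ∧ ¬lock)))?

Yes

Sat(¬idle) = {Wait, Busy, Load}
Sat(¬lock) = {Recv, Busy, Load}
Sat(send ∧ ¬lock) = {Recv, Busy, Load}
AG (send ∧ ¬lock): greatest fixpoint, start Z0 = {Recv, Busy, Load}, keep only states in Sat with every successor in Z. Z1 = {Busy}; fixed.
Sat(AG (send ∧ ¬lock)) = {Busy}
Sat(¬idle ∨ (AG (send ∧ ¬lock))) = {Wait, Busy, Load}
AF (¬idle ∨ (AG (send ∧ ¬lock))): least fixpoint, start Z0 = {Wait, Busy, Load}, add states with every successor in Z. Z1 = {Recv, Wait, Busy, Load}; fixed.
Sat(AF (¬idle ∨ (AG (send ∧ ¬lock)))) = {Recv, Wait, Busy, Load}
Load ∈ Sat(AF (¬idle ∨ (AG (send ∧ ¬lock)))) = {Recv, Wait, Busy, Load}, so the formula holds at Load.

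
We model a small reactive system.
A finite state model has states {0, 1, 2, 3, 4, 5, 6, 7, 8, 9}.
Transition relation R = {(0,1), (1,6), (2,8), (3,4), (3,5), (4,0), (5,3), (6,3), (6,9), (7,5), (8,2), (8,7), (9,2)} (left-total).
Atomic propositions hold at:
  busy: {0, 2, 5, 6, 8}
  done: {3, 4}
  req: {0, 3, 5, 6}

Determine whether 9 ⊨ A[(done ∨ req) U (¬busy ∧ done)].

No

Sat(done ∨ req) = {0, 3, 4, 5, 6}
Sat(¬busy) = {1, 3, 4, 7, 9}
Sat(¬busy ∧ done) = {3, 4}
A[(done ∨ req) U (¬busy ∧ done)]: least fixpoint, start Z0 = Sat((¬busy ∧ done)) = {3, 4}, add states in Sat(done ∨ req) with every successor in Z. Z1 = {3, 4, 5}; fixed.
Sat(A[(done ∨ req) U (¬busy ∧ done)]) = {3, 4, 5}
9 ∉ Sat(A[(done ∨ req) U (¬busy ∧ done)]) = {3, 4, 5}, so the formula does not hold at 9.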